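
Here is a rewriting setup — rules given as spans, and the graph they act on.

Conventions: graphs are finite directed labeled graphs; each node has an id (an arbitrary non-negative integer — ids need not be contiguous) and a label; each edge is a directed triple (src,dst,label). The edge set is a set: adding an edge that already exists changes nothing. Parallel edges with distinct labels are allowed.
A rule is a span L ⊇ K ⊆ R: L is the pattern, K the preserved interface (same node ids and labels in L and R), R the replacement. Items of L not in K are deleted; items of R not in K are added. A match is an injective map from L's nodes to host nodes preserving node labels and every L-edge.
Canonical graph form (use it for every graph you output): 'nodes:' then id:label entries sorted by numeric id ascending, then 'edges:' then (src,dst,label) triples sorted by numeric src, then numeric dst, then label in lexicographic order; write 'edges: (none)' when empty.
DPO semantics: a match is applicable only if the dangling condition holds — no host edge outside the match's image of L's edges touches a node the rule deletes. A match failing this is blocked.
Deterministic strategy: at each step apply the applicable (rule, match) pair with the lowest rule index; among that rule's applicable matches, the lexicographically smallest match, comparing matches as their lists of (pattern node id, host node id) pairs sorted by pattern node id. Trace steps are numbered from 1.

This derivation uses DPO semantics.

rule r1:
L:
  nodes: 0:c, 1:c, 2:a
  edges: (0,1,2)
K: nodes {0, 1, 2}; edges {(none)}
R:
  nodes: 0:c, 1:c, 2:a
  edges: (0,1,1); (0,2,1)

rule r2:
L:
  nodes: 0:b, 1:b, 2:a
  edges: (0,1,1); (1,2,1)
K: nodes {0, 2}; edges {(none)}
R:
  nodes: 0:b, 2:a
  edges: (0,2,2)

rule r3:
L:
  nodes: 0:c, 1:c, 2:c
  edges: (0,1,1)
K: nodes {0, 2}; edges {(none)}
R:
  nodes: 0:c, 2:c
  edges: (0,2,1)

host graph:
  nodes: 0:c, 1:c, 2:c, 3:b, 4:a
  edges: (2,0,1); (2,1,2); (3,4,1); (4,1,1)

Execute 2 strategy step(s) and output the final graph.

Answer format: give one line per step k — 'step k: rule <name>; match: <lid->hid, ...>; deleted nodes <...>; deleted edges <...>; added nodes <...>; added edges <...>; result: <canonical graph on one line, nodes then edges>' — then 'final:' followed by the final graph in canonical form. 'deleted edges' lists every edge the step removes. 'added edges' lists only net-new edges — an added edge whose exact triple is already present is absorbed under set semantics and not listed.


step 1: rule r1; match: 0->2, 1->1, 2->4; deleted nodes (none); deleted edges (2,1,2); added nodes (none); added edges (2,1,1); (2,4,1); result: nodes: 0:c, 1:c, 2:c, 3:b, 4:a edges: (2,0,1); (2,1,1); (2,4,1); (3,4,1); (4,1,1)
step 2: rule r3; match: 0->2, 1->0, 2->1; deleted nodes 0; deleted edges (2,0,1); added nodes (none); added edges (none); result: nodes: 1:c, 2:c, 3:b, 4:a edges: (2,1,1); (2,4,1); (3,4,1); (4,1,1)
final:
nodes: 1:c, 2:c, 3:b, 4:a
edges: (2,1,1); (2,4,1); (3,4,1); (4,1,1)


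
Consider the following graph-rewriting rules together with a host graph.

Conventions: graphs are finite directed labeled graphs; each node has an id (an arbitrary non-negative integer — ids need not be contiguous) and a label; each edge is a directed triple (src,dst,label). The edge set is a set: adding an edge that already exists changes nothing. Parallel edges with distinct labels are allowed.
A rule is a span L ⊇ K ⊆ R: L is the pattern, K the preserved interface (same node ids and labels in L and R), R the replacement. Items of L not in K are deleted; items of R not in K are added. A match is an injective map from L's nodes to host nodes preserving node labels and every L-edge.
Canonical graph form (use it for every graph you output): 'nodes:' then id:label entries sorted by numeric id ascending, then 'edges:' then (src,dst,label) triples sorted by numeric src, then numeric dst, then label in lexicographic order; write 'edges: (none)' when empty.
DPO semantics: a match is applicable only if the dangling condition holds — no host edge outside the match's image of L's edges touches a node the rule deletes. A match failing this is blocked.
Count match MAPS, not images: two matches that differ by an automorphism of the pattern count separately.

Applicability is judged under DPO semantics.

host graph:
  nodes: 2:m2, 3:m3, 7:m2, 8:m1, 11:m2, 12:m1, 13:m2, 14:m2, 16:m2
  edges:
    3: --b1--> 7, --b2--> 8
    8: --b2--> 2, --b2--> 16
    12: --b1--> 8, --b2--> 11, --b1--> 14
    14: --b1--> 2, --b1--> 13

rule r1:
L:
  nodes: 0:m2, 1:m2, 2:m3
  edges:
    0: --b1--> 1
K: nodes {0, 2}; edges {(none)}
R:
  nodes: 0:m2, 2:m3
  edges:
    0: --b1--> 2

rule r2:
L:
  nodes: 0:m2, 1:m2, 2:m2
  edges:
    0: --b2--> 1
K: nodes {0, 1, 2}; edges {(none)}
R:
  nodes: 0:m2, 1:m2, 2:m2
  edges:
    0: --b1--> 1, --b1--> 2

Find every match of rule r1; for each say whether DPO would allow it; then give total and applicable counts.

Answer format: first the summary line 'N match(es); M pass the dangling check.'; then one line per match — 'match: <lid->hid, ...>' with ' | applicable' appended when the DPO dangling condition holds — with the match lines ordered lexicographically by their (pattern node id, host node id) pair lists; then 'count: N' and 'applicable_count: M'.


2 match(es); 1 pass the dangling check.
match: 0->14, 1->2, 2->3
match: 0->14, 1->13, 2->3 | applicable
count: 2
applicable_count: 1


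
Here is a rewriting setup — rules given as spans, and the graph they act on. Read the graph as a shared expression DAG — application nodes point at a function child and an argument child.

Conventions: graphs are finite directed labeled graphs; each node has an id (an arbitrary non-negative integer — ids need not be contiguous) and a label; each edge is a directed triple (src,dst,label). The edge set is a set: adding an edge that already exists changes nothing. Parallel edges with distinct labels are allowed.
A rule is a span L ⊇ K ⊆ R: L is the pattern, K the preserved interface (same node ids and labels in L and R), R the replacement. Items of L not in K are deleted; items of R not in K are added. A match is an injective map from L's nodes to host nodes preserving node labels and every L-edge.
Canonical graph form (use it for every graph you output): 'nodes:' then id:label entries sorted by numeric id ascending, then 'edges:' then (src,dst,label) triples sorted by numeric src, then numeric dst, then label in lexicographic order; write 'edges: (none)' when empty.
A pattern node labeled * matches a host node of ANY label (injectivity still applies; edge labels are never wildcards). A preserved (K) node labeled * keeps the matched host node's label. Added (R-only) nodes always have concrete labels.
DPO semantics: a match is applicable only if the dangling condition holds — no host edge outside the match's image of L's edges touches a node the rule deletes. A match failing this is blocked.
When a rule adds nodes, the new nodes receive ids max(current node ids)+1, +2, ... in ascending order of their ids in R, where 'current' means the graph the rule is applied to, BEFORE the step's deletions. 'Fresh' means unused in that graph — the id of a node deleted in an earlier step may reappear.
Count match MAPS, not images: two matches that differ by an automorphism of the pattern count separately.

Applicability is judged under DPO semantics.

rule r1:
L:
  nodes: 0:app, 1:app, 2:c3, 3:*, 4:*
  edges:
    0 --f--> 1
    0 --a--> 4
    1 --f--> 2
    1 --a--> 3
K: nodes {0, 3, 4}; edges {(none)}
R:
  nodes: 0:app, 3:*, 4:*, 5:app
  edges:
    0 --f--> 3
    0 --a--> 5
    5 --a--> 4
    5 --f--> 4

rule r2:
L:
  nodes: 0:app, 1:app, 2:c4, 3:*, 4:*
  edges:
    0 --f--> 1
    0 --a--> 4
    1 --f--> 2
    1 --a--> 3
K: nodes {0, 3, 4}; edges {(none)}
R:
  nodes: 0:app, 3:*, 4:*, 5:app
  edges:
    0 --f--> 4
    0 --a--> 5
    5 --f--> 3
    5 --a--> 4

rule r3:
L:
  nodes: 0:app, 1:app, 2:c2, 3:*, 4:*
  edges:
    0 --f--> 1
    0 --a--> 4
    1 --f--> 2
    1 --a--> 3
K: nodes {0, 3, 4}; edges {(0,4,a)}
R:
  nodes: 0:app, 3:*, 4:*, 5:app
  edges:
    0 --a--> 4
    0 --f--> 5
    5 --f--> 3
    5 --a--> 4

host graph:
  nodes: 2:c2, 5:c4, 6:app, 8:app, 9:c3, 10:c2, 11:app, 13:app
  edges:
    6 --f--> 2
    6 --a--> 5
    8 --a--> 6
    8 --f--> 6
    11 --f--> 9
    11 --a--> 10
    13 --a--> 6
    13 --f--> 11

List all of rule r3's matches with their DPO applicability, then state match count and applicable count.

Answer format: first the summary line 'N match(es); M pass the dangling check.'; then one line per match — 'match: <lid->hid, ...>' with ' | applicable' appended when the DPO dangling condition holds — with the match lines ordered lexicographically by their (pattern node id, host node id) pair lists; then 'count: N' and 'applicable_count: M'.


0 match(es); 0 pass the dangling check.
count: 0
applicable_count: 0


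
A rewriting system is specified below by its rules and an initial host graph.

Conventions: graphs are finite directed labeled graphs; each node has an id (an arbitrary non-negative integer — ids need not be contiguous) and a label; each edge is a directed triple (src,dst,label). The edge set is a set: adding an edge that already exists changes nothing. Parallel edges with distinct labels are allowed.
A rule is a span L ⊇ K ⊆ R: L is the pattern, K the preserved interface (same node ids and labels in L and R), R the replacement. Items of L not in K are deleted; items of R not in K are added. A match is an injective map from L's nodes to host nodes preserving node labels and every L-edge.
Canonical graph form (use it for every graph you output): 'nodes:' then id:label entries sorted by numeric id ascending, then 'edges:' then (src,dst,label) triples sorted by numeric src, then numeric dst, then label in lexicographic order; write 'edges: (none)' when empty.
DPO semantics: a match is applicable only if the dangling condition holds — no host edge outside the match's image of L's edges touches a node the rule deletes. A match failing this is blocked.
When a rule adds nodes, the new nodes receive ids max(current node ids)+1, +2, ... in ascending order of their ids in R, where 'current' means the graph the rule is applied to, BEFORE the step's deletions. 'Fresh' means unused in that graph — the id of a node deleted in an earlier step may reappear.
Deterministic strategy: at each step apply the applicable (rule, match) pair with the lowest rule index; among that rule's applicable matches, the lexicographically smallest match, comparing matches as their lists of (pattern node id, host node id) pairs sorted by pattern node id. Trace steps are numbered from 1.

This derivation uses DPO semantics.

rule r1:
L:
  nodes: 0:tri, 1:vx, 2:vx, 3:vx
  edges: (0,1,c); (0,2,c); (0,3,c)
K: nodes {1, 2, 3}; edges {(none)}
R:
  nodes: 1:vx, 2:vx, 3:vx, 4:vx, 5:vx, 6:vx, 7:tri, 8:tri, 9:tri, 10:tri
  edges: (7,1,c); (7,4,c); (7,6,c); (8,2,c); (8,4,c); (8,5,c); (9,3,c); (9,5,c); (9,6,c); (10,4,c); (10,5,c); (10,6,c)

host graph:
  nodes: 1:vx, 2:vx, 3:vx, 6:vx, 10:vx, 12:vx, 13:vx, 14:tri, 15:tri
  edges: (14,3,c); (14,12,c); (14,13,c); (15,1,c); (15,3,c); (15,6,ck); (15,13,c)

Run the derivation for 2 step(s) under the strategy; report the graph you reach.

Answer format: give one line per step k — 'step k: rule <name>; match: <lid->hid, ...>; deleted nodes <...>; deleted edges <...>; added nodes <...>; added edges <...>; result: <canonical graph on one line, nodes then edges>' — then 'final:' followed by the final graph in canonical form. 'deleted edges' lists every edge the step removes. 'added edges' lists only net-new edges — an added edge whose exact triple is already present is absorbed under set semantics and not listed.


step 1: rule r1; match: 0->14, 1->3, 2->12, 3->13; deleted nodes 14; deleted edges (14,3,c); (14,12,c); (14,13,c); added nodes 16, 17, 18, 19, 20, 21, 22; added edges (19,3,c); (19,16,c); (19,18,c); (20,12,c); (20,16,c); (20,17,c); (21,13,c); (21,17,c); (21,18,c); (22,16,c); (22,17,c); (22,18,c); result: nodes: 1:vx, 2:vx, 3:vx, 6:vx, 10:vx, 12:vx, 13:vx, 15:tri, 16:vx, 17:vx, 18:vx, 19:tri, 20:tri, 21:tri, 22:tri edges: (15,1,c); (15,3,c); (15,6,ck); (15,13,c); (19,3,c); (19,16,c); (19,18,c); (20,12,c); (20,16,c); (20,17,c); (21,13,c); (21,17,c); (21,18,c); (22,16,c); (22,17,c); (22,18,c)
step 2: rule r1; match: 0->19, 1->3, 2->16, 3->18; deleted nodes 19; deleted edges (19,3,c); (19,16,c); (19,18,c); added nodes 23, 24, 25, 26, 27, 28, 29; added edges (26,3,c); (26,23,c); (26,25,c); (27,16,c); (27,23,c); (27,24,c); (28,18,c); (28,24,c); (28,25,c); (29,23,c); (29,24,c); (29,25,c); result: nodes: 1:vx, 2:vx, 3:vx, 6:vx, 10:vx, 12:vx, 13:vx, 15:tri, 16:vx, 17:vx, 18:vx, 20:tri, 21:tri, 22:tri, 23:vx, 24:vx, 25:vx, 26:tri, 27:tri, 28:tri, 29:tri edges: (15,1,c); (15,3,c); (15,6,ck); (15,13,c); (20,12,c); (20,16,c); (20,17,c); (21,13,c); (21,17,c); (21,18,c); (22,16,c); (22,17,c); (22,18,c); (26,3,c); (26,23,c); (26,25,c); (27,16,c); (27,23,c); (27,24,c); (28,18,c); (28,24,c); (28,25,c); (29,23,c); (29,24,c); (29,25,c)
final:
nodes: 1:vx, 2:vx, 3:vx, 6:vx, 10:vx, 12:vx, 13:vx, 15:tri, 16:vx, 17:vx, 18:vx, 20:tri, 21:tri, 22:tri, 23:vx, 24:vx, 25:vx, 26:tri, 27:tri, 28:tri, 29:tri
edges: (15,1,c); (15,3,c); (15,6,ck); (15,13,c); (20,12,c); (20,16,c); (20,17,c); (21,13,c); (21,17,c); (21,18,c); (22,16,c); (22,17,c); (22,18,c); (26,3,c); (26,23,c); (26,25,c); (27,16,c); (27,23,c); (27,24,c); (28,18,c); (28,24,c); (28,25,c); (29,23,c); (29,24,c); (29,25,c)


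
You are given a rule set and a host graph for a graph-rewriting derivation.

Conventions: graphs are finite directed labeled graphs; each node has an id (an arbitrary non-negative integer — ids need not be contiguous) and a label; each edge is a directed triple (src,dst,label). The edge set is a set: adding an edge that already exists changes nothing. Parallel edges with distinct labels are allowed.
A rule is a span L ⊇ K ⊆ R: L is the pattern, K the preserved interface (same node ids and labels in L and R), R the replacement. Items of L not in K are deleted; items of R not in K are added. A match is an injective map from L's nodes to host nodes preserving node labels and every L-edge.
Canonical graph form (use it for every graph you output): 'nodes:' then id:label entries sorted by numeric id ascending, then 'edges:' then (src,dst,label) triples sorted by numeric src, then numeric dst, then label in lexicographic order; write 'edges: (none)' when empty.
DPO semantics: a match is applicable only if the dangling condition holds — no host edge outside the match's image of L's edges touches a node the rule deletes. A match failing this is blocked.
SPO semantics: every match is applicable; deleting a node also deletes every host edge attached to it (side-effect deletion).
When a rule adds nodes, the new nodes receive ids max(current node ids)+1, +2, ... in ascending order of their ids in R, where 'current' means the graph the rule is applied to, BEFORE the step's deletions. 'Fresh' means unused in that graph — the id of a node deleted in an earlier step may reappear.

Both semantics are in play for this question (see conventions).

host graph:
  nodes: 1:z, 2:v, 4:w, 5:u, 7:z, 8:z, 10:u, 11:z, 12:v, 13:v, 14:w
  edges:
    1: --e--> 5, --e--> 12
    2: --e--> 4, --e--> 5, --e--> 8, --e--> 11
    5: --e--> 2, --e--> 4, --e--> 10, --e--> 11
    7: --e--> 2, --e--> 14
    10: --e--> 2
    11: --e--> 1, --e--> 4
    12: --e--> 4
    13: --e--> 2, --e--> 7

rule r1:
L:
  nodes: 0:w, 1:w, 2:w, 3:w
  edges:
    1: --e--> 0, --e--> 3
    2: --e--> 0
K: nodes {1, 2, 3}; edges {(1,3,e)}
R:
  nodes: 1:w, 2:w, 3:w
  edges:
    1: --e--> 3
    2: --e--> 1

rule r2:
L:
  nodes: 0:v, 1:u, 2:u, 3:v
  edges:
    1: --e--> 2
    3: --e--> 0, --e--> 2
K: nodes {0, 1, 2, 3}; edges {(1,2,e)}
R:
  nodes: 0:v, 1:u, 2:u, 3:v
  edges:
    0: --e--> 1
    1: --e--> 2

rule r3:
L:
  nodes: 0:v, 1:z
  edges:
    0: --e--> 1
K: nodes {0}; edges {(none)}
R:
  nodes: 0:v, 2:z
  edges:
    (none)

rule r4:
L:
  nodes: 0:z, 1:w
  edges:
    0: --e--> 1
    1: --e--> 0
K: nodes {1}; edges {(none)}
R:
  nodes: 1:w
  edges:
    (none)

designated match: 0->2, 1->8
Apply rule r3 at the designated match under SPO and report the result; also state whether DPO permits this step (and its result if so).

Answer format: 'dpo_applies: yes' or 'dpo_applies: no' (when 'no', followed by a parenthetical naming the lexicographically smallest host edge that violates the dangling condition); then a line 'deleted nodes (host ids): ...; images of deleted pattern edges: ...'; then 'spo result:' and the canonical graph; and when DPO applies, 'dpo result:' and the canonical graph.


dpo_applies: yes
deleted nodes (host ids): 8; images of deleted pattern edges: (2,8,e)
spo result:
nodes: 1:z, 2:v, 4:w, 5:u, 7:z, 10:u, 11:z, 12:v, 13:v, 14:w, 15:z
edges: (1,5,e); (1,12,e); (2,4,e); (2,5,e); (2,11,e); (5,2,e); (5,4,e); (5,10,e); (5,11,e); (7,2,e); (7,14,e); (10,2,e); (11,1,e); (11,4,e); (12,4,e); (13,2,e); (13,7,e)
dpo result:
nodes: 1:z, 2:v, 4:w, 5:u, 7:z, 10:u, 11:z, 12:v, 13:v, 14:w, 15:z
edges: (1,5,e); (1,12,e); (2,4,e); (2,5,e); (2,11,e); (5,2,e); (5,4,e); (5,10,e); (5,11,e); (7,2,e); (7,14,e); (10,2,e); (11,1,e); (11,4,e); (12,4,e); (13,2,e); (13,7,e)


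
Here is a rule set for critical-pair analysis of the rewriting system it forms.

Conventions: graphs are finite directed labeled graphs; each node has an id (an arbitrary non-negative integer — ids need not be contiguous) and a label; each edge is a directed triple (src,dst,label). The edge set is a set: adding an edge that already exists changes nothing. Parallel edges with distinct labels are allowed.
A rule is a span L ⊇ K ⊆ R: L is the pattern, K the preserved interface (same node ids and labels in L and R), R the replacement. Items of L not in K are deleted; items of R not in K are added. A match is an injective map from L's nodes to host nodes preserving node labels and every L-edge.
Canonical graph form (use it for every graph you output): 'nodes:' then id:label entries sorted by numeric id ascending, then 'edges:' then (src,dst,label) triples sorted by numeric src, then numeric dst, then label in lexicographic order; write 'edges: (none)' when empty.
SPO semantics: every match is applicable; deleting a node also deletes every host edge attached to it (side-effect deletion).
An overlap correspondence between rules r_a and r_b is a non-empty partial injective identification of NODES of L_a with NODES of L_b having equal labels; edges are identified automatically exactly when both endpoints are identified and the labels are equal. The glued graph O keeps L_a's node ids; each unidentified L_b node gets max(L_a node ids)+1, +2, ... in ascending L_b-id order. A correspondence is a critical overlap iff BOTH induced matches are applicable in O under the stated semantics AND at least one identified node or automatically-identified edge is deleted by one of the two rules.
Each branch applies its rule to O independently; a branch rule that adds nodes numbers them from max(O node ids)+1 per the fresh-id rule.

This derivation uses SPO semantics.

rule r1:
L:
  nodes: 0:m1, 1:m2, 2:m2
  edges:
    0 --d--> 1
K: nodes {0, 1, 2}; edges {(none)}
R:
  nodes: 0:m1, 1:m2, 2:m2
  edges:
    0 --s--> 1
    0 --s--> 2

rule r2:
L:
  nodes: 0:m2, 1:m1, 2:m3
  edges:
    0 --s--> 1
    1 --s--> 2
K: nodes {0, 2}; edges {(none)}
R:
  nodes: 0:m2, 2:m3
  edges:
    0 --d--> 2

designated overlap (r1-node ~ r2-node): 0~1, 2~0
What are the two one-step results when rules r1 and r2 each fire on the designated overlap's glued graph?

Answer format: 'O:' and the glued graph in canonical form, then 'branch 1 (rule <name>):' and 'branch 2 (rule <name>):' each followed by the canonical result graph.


O:
nodes: 0:m1, 1:m2, 2:m2, 3:m3
edges: (0,1,d); (0,3,s); (2,0,s)
branch 1 (rule r1):
nodes: 0:m1, 1:m2, 2:m2, 3:m3
edges: (0,1,s); (0,2,s); (0,3,s); (2,0,s)
branch 2 (rule r2):
nodes: 1:m2, 2:m2, 3:m3
edges: (2,3,d)


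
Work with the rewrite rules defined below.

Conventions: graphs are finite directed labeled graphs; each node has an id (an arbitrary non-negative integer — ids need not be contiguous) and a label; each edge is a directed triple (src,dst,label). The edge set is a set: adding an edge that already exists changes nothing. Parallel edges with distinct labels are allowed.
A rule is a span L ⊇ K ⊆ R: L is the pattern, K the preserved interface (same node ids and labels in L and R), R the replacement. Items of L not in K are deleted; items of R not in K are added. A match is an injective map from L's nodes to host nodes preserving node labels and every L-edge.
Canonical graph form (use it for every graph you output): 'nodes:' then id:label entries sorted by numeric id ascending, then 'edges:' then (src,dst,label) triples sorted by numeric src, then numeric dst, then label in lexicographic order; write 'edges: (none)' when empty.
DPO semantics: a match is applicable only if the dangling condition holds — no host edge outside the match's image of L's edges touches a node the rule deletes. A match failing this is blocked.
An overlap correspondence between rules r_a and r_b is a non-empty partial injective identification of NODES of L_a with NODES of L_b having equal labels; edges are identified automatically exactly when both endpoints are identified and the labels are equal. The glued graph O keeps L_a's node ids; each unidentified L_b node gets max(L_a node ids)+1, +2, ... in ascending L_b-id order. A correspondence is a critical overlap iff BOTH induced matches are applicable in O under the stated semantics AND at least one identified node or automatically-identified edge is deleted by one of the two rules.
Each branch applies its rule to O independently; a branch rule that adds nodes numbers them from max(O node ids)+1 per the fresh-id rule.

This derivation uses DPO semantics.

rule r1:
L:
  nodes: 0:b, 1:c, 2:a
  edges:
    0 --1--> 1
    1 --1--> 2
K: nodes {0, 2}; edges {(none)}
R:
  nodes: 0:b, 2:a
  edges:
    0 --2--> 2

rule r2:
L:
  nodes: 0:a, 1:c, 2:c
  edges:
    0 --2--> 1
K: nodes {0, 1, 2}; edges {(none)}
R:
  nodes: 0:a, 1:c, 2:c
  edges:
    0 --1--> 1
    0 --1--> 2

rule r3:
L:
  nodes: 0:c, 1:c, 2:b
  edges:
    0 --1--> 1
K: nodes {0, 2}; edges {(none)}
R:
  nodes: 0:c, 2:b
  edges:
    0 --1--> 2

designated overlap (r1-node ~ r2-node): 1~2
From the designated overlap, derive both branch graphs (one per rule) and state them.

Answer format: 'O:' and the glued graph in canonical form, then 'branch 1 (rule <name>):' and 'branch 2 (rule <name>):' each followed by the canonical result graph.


O:
nodes: 0:b, 1:c, 2:a, 3:a, 4:c
edges: (0,1,1); (1,2,1); (3,4,2)
branch 1 (rule r1):
nodes: 0:b, 2:a, 3:a, 4:c
edges: (0,2,2); (3,4,2)
branch 2 (rule r2):
nodes: 0:b, 1:c, 2:a, 3:a, 4:c
edges: (0,1,1); (1,2,1); (3,1,1); (3,4,1)


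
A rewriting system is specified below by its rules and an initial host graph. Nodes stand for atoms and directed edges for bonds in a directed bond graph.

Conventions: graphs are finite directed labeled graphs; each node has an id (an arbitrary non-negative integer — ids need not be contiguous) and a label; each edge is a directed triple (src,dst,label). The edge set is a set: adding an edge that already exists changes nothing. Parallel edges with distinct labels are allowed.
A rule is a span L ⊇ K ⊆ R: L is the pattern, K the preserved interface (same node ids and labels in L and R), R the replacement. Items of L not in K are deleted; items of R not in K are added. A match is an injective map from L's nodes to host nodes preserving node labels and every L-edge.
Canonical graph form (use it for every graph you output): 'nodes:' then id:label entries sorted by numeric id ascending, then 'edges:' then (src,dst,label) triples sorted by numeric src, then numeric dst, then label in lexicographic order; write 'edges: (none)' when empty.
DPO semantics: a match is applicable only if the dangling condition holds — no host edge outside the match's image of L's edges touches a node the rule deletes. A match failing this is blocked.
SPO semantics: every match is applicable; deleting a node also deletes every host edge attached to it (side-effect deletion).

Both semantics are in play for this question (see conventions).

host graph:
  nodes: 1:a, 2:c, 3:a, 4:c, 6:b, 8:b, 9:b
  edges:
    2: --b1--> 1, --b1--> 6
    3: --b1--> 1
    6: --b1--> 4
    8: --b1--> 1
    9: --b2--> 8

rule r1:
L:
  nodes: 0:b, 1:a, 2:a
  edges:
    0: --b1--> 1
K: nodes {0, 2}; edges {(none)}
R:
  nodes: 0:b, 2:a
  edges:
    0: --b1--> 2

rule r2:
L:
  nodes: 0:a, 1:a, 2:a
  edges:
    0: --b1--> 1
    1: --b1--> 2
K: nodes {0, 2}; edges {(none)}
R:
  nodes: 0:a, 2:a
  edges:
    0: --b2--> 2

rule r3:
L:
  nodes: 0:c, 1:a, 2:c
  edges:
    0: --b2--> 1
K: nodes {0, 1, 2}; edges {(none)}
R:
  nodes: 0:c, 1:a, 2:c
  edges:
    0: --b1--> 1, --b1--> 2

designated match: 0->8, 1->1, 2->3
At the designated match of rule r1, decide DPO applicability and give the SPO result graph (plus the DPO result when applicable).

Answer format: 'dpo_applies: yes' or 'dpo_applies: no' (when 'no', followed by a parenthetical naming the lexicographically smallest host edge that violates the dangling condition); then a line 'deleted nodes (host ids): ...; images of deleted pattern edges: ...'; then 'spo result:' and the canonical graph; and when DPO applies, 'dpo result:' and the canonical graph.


dpo_applies: no
(the rule deletes node 1, which keeps host edge (2,1,b1) outside the match image — the dangling condition fails, DPO blocks; SPO proceeds and side-deletes such edges)
deleted nodes (host ids): 1; images of deleted pattern edges: (8,1,b1)
spo result:
nodes: 2:c, 3:a, 4:c, 6:b, 8:b, 9:b
edges: (2,6,b1); (6,4,b1); (8,3,b1); (9,8,b2)


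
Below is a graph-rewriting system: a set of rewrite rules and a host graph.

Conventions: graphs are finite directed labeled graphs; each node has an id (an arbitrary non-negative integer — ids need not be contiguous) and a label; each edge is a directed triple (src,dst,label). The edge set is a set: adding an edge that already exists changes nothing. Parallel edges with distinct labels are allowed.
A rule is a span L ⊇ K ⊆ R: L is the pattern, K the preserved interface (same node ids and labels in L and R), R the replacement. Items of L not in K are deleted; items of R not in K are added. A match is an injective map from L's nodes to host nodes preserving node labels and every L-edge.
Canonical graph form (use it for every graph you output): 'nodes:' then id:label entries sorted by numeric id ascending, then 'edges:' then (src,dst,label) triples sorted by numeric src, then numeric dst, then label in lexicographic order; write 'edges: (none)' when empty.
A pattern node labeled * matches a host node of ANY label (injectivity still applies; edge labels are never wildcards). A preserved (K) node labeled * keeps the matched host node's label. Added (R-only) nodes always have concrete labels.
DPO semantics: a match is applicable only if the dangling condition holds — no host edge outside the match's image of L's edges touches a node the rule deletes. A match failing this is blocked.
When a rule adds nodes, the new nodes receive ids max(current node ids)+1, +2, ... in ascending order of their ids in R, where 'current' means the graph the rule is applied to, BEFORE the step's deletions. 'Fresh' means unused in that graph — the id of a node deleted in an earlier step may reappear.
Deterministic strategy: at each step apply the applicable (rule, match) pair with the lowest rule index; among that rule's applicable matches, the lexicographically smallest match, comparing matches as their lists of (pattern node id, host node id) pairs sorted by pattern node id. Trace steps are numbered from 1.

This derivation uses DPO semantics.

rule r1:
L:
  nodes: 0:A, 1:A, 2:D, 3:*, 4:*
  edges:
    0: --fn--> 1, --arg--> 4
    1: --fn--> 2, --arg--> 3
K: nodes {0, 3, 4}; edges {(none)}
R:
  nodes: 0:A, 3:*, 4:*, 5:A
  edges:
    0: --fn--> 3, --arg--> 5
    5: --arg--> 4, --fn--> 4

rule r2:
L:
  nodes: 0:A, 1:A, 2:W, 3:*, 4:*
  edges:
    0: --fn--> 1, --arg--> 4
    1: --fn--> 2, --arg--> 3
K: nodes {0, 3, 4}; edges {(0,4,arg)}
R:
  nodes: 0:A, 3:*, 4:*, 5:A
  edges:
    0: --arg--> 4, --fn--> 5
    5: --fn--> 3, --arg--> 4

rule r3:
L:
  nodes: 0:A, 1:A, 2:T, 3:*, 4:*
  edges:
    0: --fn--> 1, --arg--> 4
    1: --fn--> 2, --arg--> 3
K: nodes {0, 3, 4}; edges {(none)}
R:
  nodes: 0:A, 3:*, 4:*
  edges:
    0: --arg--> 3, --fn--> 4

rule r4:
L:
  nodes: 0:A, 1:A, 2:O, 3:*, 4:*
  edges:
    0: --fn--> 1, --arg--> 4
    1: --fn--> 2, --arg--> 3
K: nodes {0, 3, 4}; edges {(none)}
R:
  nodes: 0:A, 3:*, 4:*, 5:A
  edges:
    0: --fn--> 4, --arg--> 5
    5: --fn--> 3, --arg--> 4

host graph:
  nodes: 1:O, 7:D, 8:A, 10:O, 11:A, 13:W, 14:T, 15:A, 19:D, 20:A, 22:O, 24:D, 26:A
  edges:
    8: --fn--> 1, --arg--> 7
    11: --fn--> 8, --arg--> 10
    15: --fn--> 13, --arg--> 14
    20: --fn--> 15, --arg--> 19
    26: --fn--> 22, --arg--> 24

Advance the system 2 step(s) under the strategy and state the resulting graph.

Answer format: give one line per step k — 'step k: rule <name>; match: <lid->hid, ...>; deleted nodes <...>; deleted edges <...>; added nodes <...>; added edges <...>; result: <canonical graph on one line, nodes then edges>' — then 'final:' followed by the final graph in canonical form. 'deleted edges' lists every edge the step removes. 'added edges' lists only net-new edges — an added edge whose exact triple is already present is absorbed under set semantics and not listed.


step 1: rule r2; match: 0->20, 1->15, 2->13, 3->14, 4->19; deleted nodes 13, 15; deleted edges (15,13,fn); (15,14,arg); (20,15,fn); added nodes 27; added edges (20,27,fn); (27,14,fn); (27,19,arg); result: nodes: 1:O, 7:D, 8:A, 10:O, 11:A, 14:T, 19:D, 20:A, 22:O, 24:D, 26:A, 27:A edges: (8,1,fn); (8,7,arg); (11,8,fn); (11,10,arg); (20,19,arg); (20,27,fn); (26,22,fn); (26,24,arg); (27,14,fn); (27,19,arg)
step 2: rule r4; match: 0->11, 1->8, 2->1, 3->7, 4->10; deleted nodes 1, 8; deleted edges (8,1,fn); (8,7,arg); (11,8,fn); (11,10,arg); added nodes 28; added edges (11,10,fn); (11,28,arg); (28,7,fn); (28,10,arg); result: nodes: 7:D, 10:O, 11:A, 14:T, 19:D, 20:A, 22:O, 24:D, 26:A, 27:A, 28:A edges: (11,10,fn); (11,28,arg); (20,19,arg); (20,27,fn); (26,22,fn); (26,24,arg); (27,14,fn); (27,19,arg); (28,7,fn); (28,10,arg)
final:
nodes: 7:D, 10:O, 11:A, 14:T, 19:D, 20:A, 22:O, 24:D, 26:A, 27:A, 28:A
edges: (11,10,fn); (11,28,arg); (20,19,arg); (20,27,fn); (26,22,fn); (26,24,arg); (27,14,fn); (27,19,arg); (28,7,fn); (28,10,arg)


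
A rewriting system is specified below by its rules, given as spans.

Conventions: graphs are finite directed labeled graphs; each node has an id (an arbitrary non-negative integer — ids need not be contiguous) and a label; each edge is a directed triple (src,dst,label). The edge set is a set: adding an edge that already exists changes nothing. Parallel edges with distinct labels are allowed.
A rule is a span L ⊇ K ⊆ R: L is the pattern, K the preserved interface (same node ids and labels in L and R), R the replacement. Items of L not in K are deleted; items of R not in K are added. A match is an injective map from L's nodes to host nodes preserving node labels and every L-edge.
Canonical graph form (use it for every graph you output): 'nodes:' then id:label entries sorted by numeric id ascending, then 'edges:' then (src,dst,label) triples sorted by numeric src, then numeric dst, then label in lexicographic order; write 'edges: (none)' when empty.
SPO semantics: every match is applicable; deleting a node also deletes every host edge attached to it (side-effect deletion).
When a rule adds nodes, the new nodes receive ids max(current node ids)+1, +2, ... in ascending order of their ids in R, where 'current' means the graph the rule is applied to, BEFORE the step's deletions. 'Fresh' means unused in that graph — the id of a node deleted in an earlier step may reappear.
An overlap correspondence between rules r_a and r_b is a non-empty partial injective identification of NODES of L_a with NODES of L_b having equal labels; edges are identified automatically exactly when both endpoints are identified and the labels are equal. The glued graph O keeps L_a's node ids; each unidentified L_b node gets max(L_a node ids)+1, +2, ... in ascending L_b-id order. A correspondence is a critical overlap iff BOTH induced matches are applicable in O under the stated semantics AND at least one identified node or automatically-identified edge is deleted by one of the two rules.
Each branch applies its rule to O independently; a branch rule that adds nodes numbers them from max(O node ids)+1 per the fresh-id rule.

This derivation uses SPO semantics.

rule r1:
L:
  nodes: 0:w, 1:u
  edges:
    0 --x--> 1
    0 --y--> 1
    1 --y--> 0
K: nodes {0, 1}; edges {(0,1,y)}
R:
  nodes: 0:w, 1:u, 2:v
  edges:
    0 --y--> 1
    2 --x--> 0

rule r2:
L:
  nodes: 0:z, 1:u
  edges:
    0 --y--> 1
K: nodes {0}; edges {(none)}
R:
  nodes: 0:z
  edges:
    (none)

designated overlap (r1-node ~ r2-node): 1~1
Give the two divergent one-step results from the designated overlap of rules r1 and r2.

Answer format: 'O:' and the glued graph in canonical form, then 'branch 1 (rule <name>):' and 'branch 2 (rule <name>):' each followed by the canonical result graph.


O:
nodes: 0:w, 1:u, 2:z
edges: (0,1,x); (0,1,y); (1,0,y); (2,1,y)
branch 1 (rule r1):
nodes: 0:w, 1:u, 2:z, 3:v
edges: (0,1,y); (2,1,y); (3,0,x)
branch 2 (rule r2):
nodes: 0:w, 2:z
edges: (none)


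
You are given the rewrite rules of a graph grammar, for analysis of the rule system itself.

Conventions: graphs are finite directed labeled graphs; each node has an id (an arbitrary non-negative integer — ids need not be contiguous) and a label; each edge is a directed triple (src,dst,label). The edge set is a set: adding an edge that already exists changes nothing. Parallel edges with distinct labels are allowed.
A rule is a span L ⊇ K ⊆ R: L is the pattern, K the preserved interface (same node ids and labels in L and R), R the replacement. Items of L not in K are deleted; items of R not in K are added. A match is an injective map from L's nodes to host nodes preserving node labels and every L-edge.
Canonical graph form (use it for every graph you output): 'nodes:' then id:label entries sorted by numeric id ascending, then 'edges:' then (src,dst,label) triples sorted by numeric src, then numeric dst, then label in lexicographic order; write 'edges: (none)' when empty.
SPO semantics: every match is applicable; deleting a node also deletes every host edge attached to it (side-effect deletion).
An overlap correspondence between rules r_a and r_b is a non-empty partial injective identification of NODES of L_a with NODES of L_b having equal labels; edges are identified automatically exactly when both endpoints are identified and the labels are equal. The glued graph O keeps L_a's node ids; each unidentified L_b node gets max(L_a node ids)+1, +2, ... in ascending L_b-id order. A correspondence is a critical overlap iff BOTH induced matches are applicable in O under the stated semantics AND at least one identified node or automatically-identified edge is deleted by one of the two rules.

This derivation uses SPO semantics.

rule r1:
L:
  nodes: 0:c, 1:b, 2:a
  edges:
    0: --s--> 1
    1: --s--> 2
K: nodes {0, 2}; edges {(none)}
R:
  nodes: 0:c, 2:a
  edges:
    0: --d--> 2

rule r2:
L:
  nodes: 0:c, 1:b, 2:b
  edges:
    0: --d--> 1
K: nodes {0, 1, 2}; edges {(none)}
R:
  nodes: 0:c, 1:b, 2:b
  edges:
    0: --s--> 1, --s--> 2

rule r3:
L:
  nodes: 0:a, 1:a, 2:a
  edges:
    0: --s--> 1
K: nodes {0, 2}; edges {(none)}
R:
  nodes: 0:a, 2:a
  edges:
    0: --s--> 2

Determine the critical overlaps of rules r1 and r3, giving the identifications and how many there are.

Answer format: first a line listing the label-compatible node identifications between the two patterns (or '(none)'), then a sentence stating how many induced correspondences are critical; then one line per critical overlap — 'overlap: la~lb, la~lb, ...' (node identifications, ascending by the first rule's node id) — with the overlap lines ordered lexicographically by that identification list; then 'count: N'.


label-compatible node identifications between L(r1) and L(r3): 2~0, 2~1, 2~2
1 of the induced correspondences is a critical overlap of r1 and r3.
overlap: 2~1
count: 1


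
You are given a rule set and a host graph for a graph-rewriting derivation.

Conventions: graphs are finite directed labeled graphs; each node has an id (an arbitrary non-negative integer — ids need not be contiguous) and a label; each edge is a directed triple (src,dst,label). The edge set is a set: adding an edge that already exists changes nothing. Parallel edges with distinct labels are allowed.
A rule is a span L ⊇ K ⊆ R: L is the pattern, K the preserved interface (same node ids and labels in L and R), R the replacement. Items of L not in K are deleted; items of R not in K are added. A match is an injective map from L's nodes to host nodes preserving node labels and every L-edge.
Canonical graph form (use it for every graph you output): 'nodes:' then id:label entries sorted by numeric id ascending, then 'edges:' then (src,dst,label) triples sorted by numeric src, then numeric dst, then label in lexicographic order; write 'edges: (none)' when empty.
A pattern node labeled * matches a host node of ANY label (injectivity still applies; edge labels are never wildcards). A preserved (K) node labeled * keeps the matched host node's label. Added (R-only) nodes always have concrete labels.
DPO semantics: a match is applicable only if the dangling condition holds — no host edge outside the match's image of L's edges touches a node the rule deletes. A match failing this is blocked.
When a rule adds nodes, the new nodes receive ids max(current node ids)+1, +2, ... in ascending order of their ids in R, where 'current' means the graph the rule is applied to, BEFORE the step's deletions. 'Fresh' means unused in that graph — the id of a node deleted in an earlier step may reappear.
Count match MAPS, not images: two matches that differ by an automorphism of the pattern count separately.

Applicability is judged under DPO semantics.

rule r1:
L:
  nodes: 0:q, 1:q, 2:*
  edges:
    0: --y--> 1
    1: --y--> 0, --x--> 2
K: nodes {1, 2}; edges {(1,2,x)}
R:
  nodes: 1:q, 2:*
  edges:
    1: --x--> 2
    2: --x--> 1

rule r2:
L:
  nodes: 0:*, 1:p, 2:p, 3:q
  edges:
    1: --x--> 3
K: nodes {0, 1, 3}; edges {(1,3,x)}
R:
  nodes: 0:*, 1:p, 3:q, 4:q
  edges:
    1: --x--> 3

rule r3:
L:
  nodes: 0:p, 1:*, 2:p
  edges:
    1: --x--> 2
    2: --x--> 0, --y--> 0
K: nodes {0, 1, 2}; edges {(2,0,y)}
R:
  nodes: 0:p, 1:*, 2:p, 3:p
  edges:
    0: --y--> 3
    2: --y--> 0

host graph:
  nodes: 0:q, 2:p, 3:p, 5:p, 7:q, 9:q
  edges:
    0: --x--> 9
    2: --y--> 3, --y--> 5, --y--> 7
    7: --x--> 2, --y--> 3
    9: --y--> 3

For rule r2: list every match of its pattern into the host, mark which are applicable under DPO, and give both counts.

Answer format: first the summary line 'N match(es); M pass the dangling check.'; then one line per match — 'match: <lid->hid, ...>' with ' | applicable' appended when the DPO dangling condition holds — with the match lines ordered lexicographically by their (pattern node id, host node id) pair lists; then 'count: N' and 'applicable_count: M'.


0 match(es); 0 pass the dangling check.
count: 0
applicable_count: 0


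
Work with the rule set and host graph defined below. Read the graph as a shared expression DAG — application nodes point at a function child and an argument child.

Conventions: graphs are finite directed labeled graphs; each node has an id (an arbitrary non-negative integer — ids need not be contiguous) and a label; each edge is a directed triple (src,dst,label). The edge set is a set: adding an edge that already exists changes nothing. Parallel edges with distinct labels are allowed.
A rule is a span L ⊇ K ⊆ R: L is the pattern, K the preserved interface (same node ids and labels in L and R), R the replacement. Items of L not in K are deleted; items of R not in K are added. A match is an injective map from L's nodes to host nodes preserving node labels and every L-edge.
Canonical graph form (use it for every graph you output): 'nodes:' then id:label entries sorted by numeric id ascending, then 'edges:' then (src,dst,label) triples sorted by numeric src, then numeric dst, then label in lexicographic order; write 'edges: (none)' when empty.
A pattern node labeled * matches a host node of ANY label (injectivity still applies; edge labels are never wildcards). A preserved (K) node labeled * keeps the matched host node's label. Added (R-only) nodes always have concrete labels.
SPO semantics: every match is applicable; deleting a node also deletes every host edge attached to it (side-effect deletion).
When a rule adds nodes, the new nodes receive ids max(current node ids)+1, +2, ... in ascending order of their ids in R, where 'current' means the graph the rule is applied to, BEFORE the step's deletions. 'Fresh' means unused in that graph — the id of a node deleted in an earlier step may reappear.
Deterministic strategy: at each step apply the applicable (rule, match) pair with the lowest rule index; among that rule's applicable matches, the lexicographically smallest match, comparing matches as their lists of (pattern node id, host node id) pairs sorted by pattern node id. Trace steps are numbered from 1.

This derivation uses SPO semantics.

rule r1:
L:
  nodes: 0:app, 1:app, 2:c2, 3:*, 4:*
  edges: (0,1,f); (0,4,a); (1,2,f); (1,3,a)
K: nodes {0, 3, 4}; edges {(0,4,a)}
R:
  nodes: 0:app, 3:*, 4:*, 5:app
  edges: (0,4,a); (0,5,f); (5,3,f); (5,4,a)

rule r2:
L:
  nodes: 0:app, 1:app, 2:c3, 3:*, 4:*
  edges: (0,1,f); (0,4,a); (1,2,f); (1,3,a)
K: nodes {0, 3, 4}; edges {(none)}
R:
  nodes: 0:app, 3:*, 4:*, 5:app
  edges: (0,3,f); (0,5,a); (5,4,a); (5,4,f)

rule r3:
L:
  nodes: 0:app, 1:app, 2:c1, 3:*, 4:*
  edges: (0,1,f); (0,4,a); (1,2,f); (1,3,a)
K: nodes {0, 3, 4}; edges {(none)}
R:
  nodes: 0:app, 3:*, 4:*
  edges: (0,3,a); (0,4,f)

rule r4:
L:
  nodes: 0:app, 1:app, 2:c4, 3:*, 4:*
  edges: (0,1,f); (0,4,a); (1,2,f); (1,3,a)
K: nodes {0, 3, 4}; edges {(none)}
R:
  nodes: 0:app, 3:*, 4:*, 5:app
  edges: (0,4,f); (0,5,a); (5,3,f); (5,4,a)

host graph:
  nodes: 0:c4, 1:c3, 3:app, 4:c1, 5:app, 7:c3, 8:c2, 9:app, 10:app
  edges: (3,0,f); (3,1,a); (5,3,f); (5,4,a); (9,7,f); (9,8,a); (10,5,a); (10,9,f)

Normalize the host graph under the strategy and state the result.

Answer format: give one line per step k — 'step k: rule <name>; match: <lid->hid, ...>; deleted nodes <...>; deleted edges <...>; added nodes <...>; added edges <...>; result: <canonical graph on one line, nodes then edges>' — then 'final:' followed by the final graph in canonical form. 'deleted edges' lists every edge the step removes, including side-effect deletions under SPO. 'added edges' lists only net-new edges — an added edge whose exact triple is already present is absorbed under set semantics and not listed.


step 1: rule r2; match: 0->10, 1->9, 2->7, 3->8, 4->5; deleted nodes 7, 9; deleted edges (9,7,f); (9,8,a); (10,5,a); (10,9,f); added nodes 11; added edges (10,8,f); (10,11,a); (11,5,a); (11,5,f); result: nodes: 0:c4, 1:c3, 3:app, 4:c1, 5:app, 8:c2, 10:app, 11:app edges: (3,0,f); (3,1,a); (5,3,f); (5,4,a); (10,8,f); (10,11,a); (11,5,a); (11,5,f)
step 2: rule r4; match: 0->5, 1->3, 2->0, 3->1, 4->4; deleted nodes 0, 3; deleted edges (3,0,f); (3,1,a); (5,3,f); (5,4,a); added nodes 12; added edges (5,4,f); (5,12,a); (12,1,f); (12,4,a); result: nodes: 1:c3, 4:c1, 5:app, 8:c2, 10:app, 11:app, 12:app edges: (5,4,f); (5,12,a); (10,8,f); (10,11,a); (11,5,a); (11,5,f); (12,1,f); (12,4,a)
final:
nodes: 1:c3, 4:c1, 5:app, 8:c2, 10:app, 11:app, 12:app
edges: (5,4,f); (5,12,a); (10,8,f); (10,11,a); (11,5,a); (11,5,f); (12,1,f); (12,4,a)
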